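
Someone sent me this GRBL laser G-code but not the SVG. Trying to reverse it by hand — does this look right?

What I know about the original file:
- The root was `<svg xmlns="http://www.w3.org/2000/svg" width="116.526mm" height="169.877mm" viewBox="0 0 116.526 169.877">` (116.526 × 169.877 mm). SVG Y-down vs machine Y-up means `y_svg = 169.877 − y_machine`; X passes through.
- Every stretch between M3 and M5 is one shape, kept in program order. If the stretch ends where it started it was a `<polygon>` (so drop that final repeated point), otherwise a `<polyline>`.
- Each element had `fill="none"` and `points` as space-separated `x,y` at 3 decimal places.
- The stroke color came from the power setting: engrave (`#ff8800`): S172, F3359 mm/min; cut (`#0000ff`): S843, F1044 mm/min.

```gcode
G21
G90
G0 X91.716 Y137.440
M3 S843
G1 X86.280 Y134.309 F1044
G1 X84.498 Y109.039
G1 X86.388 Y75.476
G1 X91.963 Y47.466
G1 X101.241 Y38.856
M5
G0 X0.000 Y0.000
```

<svg xmlns="http://www.w3.org/2000/svg" width="116.526mm" height="169.877mm" viewBox="0 0 116.526 169.877">
  <polyline points="91.716,32.437 86.280,35.568 84.498,60.838 86.388,94.401 91.963,122.411 101.241,131.021" fill="none" stroke="#0000ff"/>
</svg>

Each laser-on run becomes one SVG element. Flip Y back into SVG space with y_svg = 169.877 − y_machine. Every run uses S843, so all elements get stroke `#0000ff` (cut).

Run 1: The run is open, so emit a `<polyline>` with points (Y-flipped): 91.716,32.437 86.280,35.568 84.498,60.838 86.388,94.401 91.963,122.411 101.241,131.021.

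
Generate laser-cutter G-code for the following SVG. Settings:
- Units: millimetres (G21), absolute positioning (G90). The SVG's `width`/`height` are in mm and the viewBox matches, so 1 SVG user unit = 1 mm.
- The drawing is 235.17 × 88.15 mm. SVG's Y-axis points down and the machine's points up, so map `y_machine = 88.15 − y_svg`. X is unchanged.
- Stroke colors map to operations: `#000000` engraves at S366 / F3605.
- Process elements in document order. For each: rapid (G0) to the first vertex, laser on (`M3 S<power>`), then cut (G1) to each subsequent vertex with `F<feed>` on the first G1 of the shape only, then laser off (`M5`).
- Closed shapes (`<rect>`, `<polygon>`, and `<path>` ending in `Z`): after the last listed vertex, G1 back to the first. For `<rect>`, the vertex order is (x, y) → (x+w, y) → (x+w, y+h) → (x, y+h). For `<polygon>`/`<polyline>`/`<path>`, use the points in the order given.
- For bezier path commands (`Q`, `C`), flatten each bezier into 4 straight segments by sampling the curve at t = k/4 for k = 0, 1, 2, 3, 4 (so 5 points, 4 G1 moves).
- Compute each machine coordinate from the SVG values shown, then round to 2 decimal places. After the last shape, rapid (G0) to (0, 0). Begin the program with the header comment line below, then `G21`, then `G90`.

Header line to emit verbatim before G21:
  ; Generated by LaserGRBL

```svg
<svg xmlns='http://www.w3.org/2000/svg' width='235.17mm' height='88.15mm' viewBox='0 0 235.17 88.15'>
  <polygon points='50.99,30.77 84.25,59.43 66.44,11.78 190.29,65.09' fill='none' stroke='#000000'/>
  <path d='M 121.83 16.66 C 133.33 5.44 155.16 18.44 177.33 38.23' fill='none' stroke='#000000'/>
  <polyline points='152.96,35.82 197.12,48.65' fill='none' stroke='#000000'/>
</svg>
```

1 u = 1 mm; y_m = 88.15 − y.

[1] `<polygon>` closed polygon, #000000→engrave S366 F3605: (50.99,57.38) → (84.25,28.72) → (66.44,76.37) → (190.29,23.06) → (50.99,57.38) (closed)

[2] `<path>` cubic bezier, #000000→engrave S366 F3605: (121.83,71.49) → (132.24,75.64) → (145.58,72.33) → (160.92,63.22) → (177.33,49.92)

[3] `<polyline>` line segment, #000000→engrave S366 F3605: (152.96,52.33) → (197.12,39.50)

; Generated by LaserGRBL
G21
G90
G0 X50.99 Y57.38
M3 S366
G1 X84.25 Y28.72 F3605
G1 X66.44 Y76.37
G1 X190.29 Y23.06
G1 X50.99 Y57.38
M5
G0 X121.83 Y71.49
M3 S366
G1 X132.24 Y75.64 F3605
G1 X145.58 Y72.33
G1 X160.92 Y63.22
G1 X177.33 Y49.92
M5
G0 X152.96 Y52.33
M3 S366
G1 X197.12 Y39.50 F3605
M5
G0 X0.00 Y0.00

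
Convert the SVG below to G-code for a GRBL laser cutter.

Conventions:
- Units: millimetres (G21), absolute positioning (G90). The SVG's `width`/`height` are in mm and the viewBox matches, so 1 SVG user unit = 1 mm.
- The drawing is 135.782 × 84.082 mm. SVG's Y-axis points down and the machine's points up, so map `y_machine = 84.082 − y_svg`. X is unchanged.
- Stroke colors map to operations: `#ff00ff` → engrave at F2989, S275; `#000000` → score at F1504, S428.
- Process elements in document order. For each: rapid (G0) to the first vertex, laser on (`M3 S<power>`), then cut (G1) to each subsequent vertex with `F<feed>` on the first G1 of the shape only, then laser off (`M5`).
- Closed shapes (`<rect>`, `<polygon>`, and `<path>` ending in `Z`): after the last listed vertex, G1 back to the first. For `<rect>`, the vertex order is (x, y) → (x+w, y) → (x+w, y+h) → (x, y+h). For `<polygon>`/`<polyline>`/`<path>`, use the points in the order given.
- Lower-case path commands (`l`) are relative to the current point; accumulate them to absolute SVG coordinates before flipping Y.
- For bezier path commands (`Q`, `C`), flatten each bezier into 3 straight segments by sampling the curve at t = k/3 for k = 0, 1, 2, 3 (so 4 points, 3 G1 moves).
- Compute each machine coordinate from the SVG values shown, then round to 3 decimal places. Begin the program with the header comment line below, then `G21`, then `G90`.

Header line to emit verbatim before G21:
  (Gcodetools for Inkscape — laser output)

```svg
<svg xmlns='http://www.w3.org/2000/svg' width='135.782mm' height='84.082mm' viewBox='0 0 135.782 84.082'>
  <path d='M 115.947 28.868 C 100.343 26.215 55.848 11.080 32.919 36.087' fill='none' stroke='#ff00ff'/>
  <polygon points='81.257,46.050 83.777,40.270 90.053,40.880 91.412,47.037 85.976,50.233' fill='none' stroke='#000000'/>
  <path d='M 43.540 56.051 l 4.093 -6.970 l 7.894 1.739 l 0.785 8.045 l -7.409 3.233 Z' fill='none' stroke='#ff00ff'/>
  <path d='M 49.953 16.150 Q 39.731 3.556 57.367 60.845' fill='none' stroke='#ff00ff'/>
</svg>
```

(Gcodetools for Inkscape — laser output)
G21
G90
G0 X115.947 Y55.214
M3 S275
G1 X92.581 Y60.079 F2989
G1 X61.168 Y61.570
G1 X32.919 Y47.995
M5
G0 X81.257 Y38.032
M3 S428
G1 X83.777 Y43.812 F1504
G1 X90.053 Y43.202
G1 X91.412 Y37.045
G1 X85.976 Y33.849
G1 X81.257 Y38.032
M5
G0 X43.540 Y28.031
M3 S275
G1 X47.633 Y35.001 F2989
G1 X55.527 Y33.262
G1 X56.312 Y25.217
G1 X48.903 Y21.984
G1 X43.540 Y28.031
M5
G0 X49.953 Y67.932
M3 S275
G1 X46.234 Y68.563 F2989
G1 X48.705 Y53.665
G1 X57.367 Y23.237
M5

Since the viewBox matches the mm dimensions, user units are millimetres directly. The only transform is the Y-flip y_m = 84.082 − y_svg.

Shape 1 is a cubic bezier drawn with `<path>`. Its stroke #ff00ff means engrave at S275, F2989. After flipping Y the toolpath is (115.947,55.214) → (92.581,60.079) → (61.168,61.570) → (32.919,47.995).

Shape 2 is a regular polygon drawn with `<polygon>`. Its stroke #000000 means score at S428, F1504. After flipping Y the toolpath is (81.257,38.032) → (83.777,43.812) → (90.053,43.202) → (91.412,37.045) → (85.976,33.849) → (81.257,38.032), returning to the start.

Shape 3 is a regular polygon drawn with `<path>`. Its stroke #ff00ff means engrave at S275, F2989. After flipping Y the toolpath is (43.540,28.031) → (47.633,35.001) → (55.527,33.262) → (56.312,25.217) → (48.903,21.984) → (43.540,28.031), returning to the start.

Shape 4 is a quadratic bezier drawn with `<path>`. Its stroke #ff00ff means engrave at S275, F2989. After flipping Y the toolpath is (49.953,67.932) → (46.234,68.563) → (48.705,53.665) → (57.367,23.237).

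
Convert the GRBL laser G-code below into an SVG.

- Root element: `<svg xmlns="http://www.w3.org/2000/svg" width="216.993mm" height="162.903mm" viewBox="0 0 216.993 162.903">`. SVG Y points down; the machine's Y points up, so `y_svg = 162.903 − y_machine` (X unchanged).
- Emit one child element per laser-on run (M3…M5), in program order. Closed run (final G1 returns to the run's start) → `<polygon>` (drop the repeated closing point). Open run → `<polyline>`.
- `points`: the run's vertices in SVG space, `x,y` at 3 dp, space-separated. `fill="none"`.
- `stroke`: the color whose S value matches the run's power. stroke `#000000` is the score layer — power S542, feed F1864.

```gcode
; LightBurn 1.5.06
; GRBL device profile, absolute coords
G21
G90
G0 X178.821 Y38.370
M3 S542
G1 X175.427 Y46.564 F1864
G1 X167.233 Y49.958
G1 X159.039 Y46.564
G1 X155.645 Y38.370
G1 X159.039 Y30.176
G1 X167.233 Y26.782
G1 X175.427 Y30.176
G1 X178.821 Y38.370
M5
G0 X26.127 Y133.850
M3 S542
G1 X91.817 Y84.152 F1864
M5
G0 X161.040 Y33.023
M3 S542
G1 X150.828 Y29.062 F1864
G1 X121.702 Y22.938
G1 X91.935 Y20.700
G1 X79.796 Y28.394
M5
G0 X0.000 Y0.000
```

<svg xmlns="http://www.w3.org/2000/svg" width="216.993mm" height="162.903mm" viewBox="0 0 216.993 162.903">
  <polygon points="178.821,124.533 175.427,116.339 167.233,112.945 159.039,116.339 155.645,124.533 159.039,132.727 167.233,136.121 175.427,132.727" fill="none" stroke="#000000"/>
  <polyline points="26.127,29.053 91.817,78.751" fill="none" stroke="#000000"/>
  <polyline points="161.040,129.880 150.828,133.841 121.702,139.965 91.935,142.203 79.796,134.509" fill="none" stroke="#000000"/>
</svg>

Machine Y-up, SVG Y-down with viewBox height 162.903, so y_svg = 162.903 − y_machine; X carries over. Every run uses S542, so all elements get stroke `#000000` (score).

Run 1: The run returns to its start, so emit a `<polygon>` with points (Y-flipped): 178.821,124.533 175.427,116.339 167.233,112.945 159.039,116.339 155.645,124.533 159.039,132.727 167.233,136.121 175.427,132.727.

Run 2: The run is open, so emit a `<polyline>` with points (Y-flipped): 26.127,29.053 91.817,78.751.

Run 3: The run is open, so emit a `<polyline>` with points (Y-flipped): 161.040,129.880 150.828,133.841 121.702,139.965 91.935,142.203 79.796,134.509.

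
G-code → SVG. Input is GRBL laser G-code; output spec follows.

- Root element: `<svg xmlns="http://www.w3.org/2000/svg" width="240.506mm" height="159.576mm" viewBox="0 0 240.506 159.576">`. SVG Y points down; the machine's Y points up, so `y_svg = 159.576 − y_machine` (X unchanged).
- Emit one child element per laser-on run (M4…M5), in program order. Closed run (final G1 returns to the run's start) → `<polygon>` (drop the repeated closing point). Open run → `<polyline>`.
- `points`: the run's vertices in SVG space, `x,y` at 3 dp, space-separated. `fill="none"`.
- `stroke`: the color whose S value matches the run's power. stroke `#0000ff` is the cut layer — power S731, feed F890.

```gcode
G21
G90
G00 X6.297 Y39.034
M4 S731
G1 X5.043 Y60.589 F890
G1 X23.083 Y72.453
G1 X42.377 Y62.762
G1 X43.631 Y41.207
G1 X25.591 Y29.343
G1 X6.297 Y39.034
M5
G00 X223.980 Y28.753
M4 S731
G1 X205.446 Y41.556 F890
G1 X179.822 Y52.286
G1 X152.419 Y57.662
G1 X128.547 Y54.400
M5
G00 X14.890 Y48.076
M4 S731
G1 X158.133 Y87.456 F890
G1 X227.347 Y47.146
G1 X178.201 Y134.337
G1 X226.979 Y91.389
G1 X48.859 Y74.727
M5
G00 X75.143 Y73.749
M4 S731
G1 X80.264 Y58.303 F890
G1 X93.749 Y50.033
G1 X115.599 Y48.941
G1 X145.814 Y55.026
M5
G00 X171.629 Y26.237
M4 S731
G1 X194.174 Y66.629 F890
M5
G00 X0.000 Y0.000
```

y_svg = 159.576 − y_m. Every run uses S731, so all elements get stroke `#0000ff` (cut).

[1] closed run; points: 6.297,120.542 5.043,98.987 23.083,87.123 42.377,96.814 43.631,118.369 25.591,130.233

[2] open run; points: 223.980,130.823 205.446,118.020 179.822,107.290 152.419,101.914 128.547,105.176

[3] open run; points: 14.890,111.500 158.133,72.120 227.347,112.430 178.201,25.239 226.979,68.187 48.859,84.849

[4] open run; points: 75.143,85.827 80.264,101.273 93.749,109.543 115.599,110.635 145.814,104.550

[5] open run; points: 171.629,133.339 194.174,92.947

<svg xmlns="http://www.w3.org/2000/svg" width="240.506mm" height="159.576mm" viewBox="0 0 240.506 159.576">
  <polygon points="6.297,120.542 5.043,98.987 23.083,87.123 42.377,96.814 43.631,118.369 25.591,130.233" fill="none" stroke="#0000ff"/>
  <polyline points="223.980,130.823 205.446,118.020 179.822,107.290 152.419,101.914 128.547,105.176" fill="none" stroke="#0000ff"/>
  <polyline points="14.890,111.500 158.133,72.120 227.347,112.430 178.201,25.239 226.979,68.187 48.859,84.849" fill="none" stroke="#0000ff"/>
  <polyline points="75.143,85.827 80.264,101.273 93.749,109.543 115.599,110.635 145.814,104.550" fill="none" stroke="#0000ff"/>
  <polyline points="171.629,133.339 194.174,92.947" fill="none" stroke="#0000ff"/>
</svg>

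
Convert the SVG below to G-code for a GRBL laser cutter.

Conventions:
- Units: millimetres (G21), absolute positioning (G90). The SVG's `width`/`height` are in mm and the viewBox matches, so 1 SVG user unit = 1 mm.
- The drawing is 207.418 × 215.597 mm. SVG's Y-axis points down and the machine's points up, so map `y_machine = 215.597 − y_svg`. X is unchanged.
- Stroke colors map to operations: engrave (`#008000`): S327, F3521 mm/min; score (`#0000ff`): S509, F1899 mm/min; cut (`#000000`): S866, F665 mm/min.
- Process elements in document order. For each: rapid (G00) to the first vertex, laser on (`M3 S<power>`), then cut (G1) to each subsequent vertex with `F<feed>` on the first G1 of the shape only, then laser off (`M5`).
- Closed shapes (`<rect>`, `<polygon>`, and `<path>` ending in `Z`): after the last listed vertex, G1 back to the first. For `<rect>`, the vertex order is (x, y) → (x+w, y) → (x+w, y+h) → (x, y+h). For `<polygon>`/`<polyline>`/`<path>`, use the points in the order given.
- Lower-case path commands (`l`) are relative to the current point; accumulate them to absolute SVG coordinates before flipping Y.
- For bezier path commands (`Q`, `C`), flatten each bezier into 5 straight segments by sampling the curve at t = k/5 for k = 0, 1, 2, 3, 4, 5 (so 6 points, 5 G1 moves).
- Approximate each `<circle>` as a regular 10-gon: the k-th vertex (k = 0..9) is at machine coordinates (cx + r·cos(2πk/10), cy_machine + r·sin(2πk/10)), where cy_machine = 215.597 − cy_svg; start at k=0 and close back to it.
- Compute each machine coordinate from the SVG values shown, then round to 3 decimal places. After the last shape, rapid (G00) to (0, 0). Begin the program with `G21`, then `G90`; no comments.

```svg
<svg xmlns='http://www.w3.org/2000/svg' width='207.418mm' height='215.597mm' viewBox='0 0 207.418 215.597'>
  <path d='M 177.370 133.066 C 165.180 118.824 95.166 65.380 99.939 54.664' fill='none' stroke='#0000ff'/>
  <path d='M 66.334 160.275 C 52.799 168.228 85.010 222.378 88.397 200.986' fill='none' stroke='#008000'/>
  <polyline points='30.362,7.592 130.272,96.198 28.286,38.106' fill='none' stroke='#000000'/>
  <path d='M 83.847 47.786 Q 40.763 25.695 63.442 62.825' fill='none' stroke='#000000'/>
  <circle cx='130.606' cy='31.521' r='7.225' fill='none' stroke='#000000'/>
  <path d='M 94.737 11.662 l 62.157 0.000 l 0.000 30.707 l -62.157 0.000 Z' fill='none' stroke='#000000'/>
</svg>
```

G21
G90
G00 X177.370 Y82.531
M3 S509
G1 X164.178 Y95.125 F1899
G1 X143.474 Y113.195
G1 X121.622 Y132.808
G1 X104.989 Y150.031
G1 X99.939 Y160.933
M5
G00 X66.334 Y55.322
M3 S327
G1 X63.106 Y45.980 F3521
G1 X67.278 Y31.395
G1 X75.270 Y17.409
G1 X83.502 Y9.867
G1 X88.397 Y14.611
M5
G00 X30.362 Y208.005
M3 S866
G1 X130.272 Y119.399 F665
G1 X28.286 Y177.491
M5
G00 X83.847 Y167.811
M3 S866
G1 X69.244 Y174.279 F665
G1 X59.902 Y176.008
G1 X55.821 Y173.001
G1 X57.001 Y165.255
G1 X63.442 Y152.772
M5
G00 X137.831 Y184.076
M3 S866
G1 X136.451 Y188.323 F665
G1 X132.839 Y190.947
G1 X128.373 Y190.947
G1 X124.761 Y188.323
G1 X123.381 Y184.076
G1 X124.761 Y179.829
G1 X128.373 Y177.205
G1 X132.839 Y177.205
G1 X136.451 Y179.829
G1 X137.831 Y184.076
M5
G00 X94.737 Y203.935
M3 S866
G1 X156.894 Y203.935 F665
G1 X156.894 Y173.228
G1 X94.737 Y173.228
G1 X94.737 Y203.935
M5
G00 X0.000 Y0.000

1 u = 1 mm; y_m = 215.597 − y.

[1] `<path>` cubic bezier, #0000ff→score S509 F1899: (177.370,82.531) → (164.178,95.125) → (143.474,113.195) → (121.622,132.808) → (104.989,150.031) → (99.939,160.933)

[2] `<path>` cubic bezier, #008000→engrave S327 F3521: (66.334,55.322) → (63.106,45.980) → (67.278,31.395) → (75.270,17.409) → (83.502,9.867) → (88.397,14.611)

[3] `<polyline>` open polyline, #000000→cut S866 F665: (30.362,208.005) → (130.272,119.399) → (28.286,177.491)

[4] `<path>` quadratic bezier, #000000→cut S866 F665: (83.847,167.811) → (69.244,174.279) → (59.902,176.008) → (55.821,173.001) → (57.001,165.255) → (63.442,152.772)

[5] `<circle>` circle, #000000→cut S866 F665: (137.831,184.076) → (136.451,188.323) → (132.839,190.947) → (128.373,190.947) → (124.761,188.323) → (123.381,184.076) → (124.761,179.829) → (128.373,177.205) → (132.839,177.205) → (136.451,179.829) → (137.831,184.076) (closed)

[6] `<path>` rectangle, #000000→cut S866 F665: (94.737,203.935) → (156.894,203.935) → (156.894,173.228) → (94.737,173.228) → (94.737,203.935) (closed)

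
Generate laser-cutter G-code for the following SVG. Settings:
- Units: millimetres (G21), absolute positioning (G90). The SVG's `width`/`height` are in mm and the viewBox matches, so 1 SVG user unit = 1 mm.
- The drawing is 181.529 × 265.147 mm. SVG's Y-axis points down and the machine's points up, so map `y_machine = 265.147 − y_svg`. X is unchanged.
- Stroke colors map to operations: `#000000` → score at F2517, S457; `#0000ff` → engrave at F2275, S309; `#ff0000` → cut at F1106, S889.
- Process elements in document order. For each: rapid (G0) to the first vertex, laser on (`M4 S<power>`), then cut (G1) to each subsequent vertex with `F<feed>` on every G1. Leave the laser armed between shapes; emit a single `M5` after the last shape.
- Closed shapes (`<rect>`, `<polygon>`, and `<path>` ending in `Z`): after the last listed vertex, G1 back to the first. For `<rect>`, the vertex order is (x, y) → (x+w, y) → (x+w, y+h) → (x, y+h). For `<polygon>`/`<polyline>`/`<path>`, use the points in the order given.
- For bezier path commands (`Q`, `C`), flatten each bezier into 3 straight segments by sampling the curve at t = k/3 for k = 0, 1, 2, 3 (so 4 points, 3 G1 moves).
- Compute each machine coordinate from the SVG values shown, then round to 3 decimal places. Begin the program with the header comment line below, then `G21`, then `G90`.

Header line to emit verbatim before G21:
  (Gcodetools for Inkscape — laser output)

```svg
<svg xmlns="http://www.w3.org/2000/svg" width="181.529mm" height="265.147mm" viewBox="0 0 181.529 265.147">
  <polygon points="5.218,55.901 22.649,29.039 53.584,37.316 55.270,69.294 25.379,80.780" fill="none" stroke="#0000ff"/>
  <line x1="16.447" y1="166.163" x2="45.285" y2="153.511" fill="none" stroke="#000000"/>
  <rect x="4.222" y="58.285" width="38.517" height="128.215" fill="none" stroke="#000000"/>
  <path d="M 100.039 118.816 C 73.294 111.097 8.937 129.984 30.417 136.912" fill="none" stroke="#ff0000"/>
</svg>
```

1 u = 1 mm; y_m = 265.147 − y.

[1] `<polygon>` regular polygon, #0000ff→engrave S309 F2275: (5.218,209.246) → (22.649,236.108) → (53.584,227.831) → (55.270,195.853) → (25.379,184.367) → (5.218,209.246) (closed)

[2] `<line>` line segment, #000000→score S457 F2517: (16.447,98.984) → (45.285,111.636)

[3] `<rect>` rectangle, #000000→score S457 F2517: (4.222,206.862) → (42.739,206.862) → (42.739,78.647) → (4.222,78.647) → (4.222,206.862) (closed)

[4] `<path>` cubic bezier, #ff0000→cut S889 F1106: (100.039,146.331) → (65.329,146.610) → (32.977,137.721) → (30.417,128.235)

(Gcodetools for Inkscape — laser output)
G21
G90
G0 X5.218 Y209.246
M4 S309
G1 X22.649 Y236.108 F2275
G1 X53.584 Y227.831 F2275
G1 X55.270 Y195.853 F2275
G1 X25.379 Y184.367 F2275
G1 X5.218 Y209.246 F2275
G0 X16.447 Y98.984
M4 S457
G1 X45.285 Y111.636 F2517
G0 X4.222 Y206.862
M4 S457
G1 X42.739 Y206.862 F2517
G1 X42.739 Y78.647 F2517
G1 X4.222 Y78.647 F2517
G1 X4.222 Y206.862 F2517
G0 X100.039 Y146.331
M4 S889
G1 X65.329 Y146.610 F1106
G1 X32.977 Y137.721 F1106
G1 X30.417 Y128.235 F1106
M5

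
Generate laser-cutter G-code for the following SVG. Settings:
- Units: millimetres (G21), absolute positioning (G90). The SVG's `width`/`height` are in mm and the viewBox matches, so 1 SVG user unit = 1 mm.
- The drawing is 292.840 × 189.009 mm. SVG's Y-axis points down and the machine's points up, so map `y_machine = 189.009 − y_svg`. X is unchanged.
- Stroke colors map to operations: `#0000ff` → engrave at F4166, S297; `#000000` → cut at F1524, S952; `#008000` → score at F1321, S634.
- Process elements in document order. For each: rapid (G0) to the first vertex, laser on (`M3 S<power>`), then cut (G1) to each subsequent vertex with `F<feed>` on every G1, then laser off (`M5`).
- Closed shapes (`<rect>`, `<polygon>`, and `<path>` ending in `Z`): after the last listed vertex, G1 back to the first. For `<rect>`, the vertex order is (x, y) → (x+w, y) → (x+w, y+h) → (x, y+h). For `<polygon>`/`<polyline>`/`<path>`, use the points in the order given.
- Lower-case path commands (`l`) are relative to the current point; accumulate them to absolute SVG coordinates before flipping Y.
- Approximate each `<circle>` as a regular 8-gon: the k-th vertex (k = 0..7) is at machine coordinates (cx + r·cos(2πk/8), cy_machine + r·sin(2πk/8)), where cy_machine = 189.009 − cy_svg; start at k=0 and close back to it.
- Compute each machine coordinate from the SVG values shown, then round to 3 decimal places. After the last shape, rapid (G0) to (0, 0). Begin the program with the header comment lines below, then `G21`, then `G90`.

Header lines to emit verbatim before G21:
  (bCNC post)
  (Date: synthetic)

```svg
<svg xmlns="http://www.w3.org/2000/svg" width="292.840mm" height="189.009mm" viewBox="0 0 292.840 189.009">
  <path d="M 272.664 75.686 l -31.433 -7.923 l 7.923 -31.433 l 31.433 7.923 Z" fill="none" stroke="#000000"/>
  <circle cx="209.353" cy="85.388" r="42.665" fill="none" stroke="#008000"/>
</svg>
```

viewBox `0 0 292.840 189.009` with mm width/height → 1 unit = 1 mm. Flip: y_m = 189.009 − y_svg.

**Shape 1** — `<path>` regular polygon, stroke `#000000` → cut (S952, F1524). Machine vertices: (272.664,113.323) → (241.231,121.246) → (249.154,152.679) → (280.587,144.756) → (272.664,113.323). Closed: final G1 returns to the first vertex.

**Shape 2** — `<circle>` circle, stroke `#008000` → score (S634, F1321). Machine vertices: (252.018,103.621) → (239.522,133.790) → (209.353,146.286) → (179.184,133.790) → (166.688,103.621) → (179.184,73.452) → (209.353,60.956) → (239.522,73.452) → (252.018,103.621). Closed: final G1 returns to the first vertex.

(bCNC post)
(Date: synthetic)
G21
G90
G0 X272.664 Y113.323
M3 S952
G1 X241.231 Y121.246 F1524
G1 X249.154 Y152.679 F1524
G1 X280.587 Y144.756 F1524
G1 X272.664 Y113.323 F1524
M5
G0 X252.018 Y103.621
M3 S634
G1 X239.522 Y133.790 F1321
G1 X209.353 Y146.286 F1321
G1 X179.184 Y133.790 F1321
G1 X166.688 Y103.621 F1321
G1 X179.184 Y73.452 F1321
G1 X209.353 Y60.956 F1321
G1 X239.522 Y73.452 F1321
G1 X252.018 Y103.621 F1321
M5
G0 X0.000 Y0.000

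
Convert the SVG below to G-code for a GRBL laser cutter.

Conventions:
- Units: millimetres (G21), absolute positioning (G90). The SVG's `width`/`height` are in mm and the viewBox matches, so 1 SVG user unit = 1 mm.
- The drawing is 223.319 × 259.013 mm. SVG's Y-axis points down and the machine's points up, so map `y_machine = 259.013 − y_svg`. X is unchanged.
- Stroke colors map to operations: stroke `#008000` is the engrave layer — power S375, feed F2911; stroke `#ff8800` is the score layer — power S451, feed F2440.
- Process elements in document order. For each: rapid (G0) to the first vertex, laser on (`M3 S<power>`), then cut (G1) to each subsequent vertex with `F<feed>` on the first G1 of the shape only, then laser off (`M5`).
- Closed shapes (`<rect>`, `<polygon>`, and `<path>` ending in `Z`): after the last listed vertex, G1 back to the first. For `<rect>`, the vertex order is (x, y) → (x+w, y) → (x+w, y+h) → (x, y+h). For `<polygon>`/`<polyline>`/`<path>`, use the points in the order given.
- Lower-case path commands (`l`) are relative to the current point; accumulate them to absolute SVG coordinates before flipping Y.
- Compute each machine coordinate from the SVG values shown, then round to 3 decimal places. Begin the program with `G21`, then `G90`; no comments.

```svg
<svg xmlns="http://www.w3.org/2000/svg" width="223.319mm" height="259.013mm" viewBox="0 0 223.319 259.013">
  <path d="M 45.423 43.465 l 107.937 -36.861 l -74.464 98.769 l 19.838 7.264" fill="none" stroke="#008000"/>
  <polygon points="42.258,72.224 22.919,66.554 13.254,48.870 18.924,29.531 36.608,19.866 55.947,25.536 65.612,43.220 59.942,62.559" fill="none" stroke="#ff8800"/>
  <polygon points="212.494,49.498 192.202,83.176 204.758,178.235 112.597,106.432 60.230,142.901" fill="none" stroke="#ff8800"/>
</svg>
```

G21
G90
G0 X45.423 Y215.548
M3 S375
G1 X153.360 Y252.409 F2911
G1 X78.896 Y153.640
G1 X98.734 Y146.376
M5
G0 X42.258 Y186.789
M3 S451
G1 X22.919 Y192.459 F2440
G1 X13.254 Y210.143
G1 X18.924 Y229.482
G1 X36.608 Y239.147
G1 X55.947 Y233.477
G1 X65.612 Y215.793
G1 X59.942 Y196.454
G1 X42.258 Y186.789
M5
G0 X212.494 Y209.515
M3 S451
G1 X192.202 Y175.837 F2440
G1 X204.758 Y80.778
G1 X112.597 Y152.581
G1 X60.230 Y116.112
G1 X212.494 Y209.515
M5

viewBox `0 0 223.319 259.013` with mm width/height → 1 unit = 1 mm. Flip: y_m = 259.013 − y_svg.

**Shape 1** — `<path>` open polyline, stroke `#008000` → engrave (S375, F2911). Machine vertices: (45.423,215.548) → (153.360,252.409) → (78.896,153.640) → (98.734,146.376). Open path.

**Shape 2** — `<polygon>` regular polygon, stroke `#ff8800` → score (S451, F2440). Machine vertices: (42.258,186.789) → (22.919,192.459) → (13.254,210.143) → (18.924,229.482) → (36.608,239.147) → (55.947,233.477) → (65.612,215.793) → (59.942,196.454) → (42.258,186.789). Closed: final G1 returns to the first vertex.

**Shape 3** — `<polygon>` closed polygon, stroke `#ff8800` → score (S451, F2440). Machine vertices: (212.494,209.515) → (192.202,175.837) → (204.758,80.778) → (112.597,152.581) → (60.230,116.112) → (212.494,209.515). Closed: final G1 returns to the first vertex.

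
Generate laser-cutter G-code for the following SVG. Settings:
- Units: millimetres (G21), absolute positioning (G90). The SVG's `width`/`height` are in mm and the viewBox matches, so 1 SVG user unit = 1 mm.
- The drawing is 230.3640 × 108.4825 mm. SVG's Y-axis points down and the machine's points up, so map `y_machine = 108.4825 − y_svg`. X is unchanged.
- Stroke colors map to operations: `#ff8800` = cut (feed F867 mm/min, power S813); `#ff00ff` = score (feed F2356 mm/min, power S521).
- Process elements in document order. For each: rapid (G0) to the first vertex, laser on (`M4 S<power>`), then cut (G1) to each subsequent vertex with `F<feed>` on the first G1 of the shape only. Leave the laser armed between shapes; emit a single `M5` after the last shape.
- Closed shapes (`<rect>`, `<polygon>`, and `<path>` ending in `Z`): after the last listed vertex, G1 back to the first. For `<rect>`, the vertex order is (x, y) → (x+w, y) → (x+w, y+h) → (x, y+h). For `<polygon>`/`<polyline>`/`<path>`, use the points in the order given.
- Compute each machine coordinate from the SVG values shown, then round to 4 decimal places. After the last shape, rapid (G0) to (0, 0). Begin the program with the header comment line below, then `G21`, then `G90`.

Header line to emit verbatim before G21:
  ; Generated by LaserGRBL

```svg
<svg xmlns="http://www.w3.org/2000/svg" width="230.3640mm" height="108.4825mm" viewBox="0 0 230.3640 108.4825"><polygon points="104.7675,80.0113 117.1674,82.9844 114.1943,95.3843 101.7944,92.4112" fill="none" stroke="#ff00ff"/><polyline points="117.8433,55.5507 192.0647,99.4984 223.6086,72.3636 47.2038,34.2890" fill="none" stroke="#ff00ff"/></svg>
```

; Generated by LaserGRBL
G21
G90
G0 X104.7675 Y28.4712
M4 S521
G1 X117.1674 Y25.4981 F2356
G1 X114.1943 Y13.0982
G1 X101.7944 Y16.0713
G1 X104.7675 Y28.4712
G0 X117.8433 Y52.9318
M4 S521
G1 X192.0647 Y8.9841 F2356
G1 X223.6086 Y36.1189
G1 X47.2038 Y74.1935
M5
G0 X0.0000 Y0.0000

Since the viewBox matches the mm dimensions, user units are millimetres directly. The only transform is the Y-flip y_m = 108.4825 − y_svg.

Shape 1 is a regular polygon drawn with `<polygon>`. Its stroke #ff00ff means score at S521, F2356. After flipping Y the toolpath is (104.7675,28.4712) → (117.1674,25.4981) → (114.1943,13.0982) → (101.7944,16.0713) → (104.7675,28.4712), returning to the start.

Shape 2 is a open polyline drawn with `<polyline>`. Its stroke #ff00ff means score at S521, F2356. After flipping Y the toolpath is (117.8433,52.9318) → (192.0647,8.9841) → (223.6086,36.1189) → (47.2038,74.1935).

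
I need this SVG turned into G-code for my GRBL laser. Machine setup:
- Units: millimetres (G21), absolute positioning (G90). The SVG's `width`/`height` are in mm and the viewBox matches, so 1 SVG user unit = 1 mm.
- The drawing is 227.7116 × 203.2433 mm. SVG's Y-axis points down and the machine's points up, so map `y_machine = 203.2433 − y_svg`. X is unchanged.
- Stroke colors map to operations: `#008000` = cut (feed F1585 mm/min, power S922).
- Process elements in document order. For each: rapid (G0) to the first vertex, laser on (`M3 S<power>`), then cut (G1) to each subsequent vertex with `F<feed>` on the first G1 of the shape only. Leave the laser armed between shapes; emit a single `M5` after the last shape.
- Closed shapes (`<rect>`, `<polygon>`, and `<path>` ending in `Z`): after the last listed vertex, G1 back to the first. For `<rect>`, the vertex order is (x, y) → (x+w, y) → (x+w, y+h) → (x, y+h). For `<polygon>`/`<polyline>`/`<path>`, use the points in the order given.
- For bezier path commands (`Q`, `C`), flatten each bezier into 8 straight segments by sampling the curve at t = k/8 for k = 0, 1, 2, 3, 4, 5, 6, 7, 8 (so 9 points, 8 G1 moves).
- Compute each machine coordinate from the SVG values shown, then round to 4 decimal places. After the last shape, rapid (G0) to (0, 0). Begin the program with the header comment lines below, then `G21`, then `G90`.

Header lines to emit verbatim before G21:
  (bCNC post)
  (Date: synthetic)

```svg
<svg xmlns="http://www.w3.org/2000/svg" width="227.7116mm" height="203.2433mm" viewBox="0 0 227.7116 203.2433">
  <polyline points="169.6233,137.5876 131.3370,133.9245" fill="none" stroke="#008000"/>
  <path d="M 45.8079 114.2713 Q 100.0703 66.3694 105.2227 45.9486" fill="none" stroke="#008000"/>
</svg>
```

Since the viewBox matches the mm dimensions, user units are millimetres directly. The only transform is the Y-flip y_m = 203.2433 − y_svg.

Shape 1 is a line segment drawn with `<polyline>`. Its stroke #008000 means cut at S922, F1585. After flipping Y the toolpath is (169.6233,65.6557) → (131.3370,69.3188).

Shape 2 is a quadratic bezier drawn with `<path>`. Its stroke #008000 means cut at S922, F1585. After flipping Y the toolpath is (45.8079,88.9720) → (58.6062,100.5181) → (69.8697,111.2054) → (79.5986,121.0339) → (87.7928,130.0036) → (94.4523,138.1146) → (99.5771,145.3667) → (103.1673,151.7601) → (105.2227,157.2947).

(bCNC post)
(Date: synthetic)
G21
G90
G0 X169.6233 Y65.6557
M3 S922
G1 X131.3370 Y69.3188 F1585
G0 X45.8079 Y88.9720
M3 S922
G1 X58.6062 Y100.5181 F1585
G1 X69.8697 Y111.2054
G1 X79.5986 Y121.0339
G1 X87.7928 Y130.0036
G1 X94.4523 Y138.1146
G1 X99.5771 Y145.3667
G1 X103.1673 Y151.7601
G1 X105.2227 Y157.2947
M5
G0 X0.0000 Y0.0000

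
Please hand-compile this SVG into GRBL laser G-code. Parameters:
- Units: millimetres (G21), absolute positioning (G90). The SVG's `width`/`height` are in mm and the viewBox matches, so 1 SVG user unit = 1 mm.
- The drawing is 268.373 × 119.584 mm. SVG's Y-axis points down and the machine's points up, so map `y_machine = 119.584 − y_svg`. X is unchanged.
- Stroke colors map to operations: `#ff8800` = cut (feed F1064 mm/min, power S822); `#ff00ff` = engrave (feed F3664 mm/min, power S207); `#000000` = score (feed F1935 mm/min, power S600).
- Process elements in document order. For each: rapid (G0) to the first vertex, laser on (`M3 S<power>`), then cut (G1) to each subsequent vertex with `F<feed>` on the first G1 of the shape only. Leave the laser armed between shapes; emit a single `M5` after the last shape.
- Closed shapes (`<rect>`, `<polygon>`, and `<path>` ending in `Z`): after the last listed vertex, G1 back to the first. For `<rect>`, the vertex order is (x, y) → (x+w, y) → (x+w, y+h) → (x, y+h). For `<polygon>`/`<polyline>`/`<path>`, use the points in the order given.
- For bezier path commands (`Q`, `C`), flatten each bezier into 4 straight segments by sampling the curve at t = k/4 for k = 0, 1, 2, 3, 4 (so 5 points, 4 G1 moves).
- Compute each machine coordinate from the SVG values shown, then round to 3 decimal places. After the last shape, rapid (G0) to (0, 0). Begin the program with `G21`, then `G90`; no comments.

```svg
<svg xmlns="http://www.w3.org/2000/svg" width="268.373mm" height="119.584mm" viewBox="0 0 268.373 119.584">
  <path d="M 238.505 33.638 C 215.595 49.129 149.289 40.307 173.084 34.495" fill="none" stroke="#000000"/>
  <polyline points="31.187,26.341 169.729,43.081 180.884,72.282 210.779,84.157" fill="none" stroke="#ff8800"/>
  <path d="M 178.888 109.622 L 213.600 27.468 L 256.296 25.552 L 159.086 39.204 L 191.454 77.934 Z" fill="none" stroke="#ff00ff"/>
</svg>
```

viewBox `0 0 268.373 119.584` with mm width/height → 1 unit = 1 mm. Flip: y_m = 119.584 − y_svg.

**Shape 1** — `<path>` cubic bezier, stroke `#000000` → score (S600, F1935). Control points (SVG): P0=(238.505,33.638), P1=(215.595,49.129), P2=(149.289,40.307), P3=(173.084,34.495); sampled at t=k/4. Machine vertices: (238.505,85.946) → (215.272,78.460) → (188.280,77.529) → (170.046,80.593) → (173.084,85.089). Open path.

**Shape 2** — `<polyline>` open polyline, stroke `#ff8800` → cut (S822, F1064). Machine vertices: (31.187,93.243) → (169.729,76.503) → (180.884,47.302) → (210.779,35.427). Open path.

**Shape 3** — `<path>` closed polygon, stroke `#ff00ff` → engrave (S207, F3664). Machine vertices: (178.888,9.962) → (213.600,92.116) → (256.296,94.032) → (159.086,80.380) → (191.454,41.650) → (178.888,9.962). Closed: final G1 returns to the first vertex.

G21
G90
G0 X238.505 Y85.946
M3 S600
G1 X215.272 Y78.460 F1935
G1 X188.280 Y77.529
G1 X170.046 Y80.593
G1 X173.084 Y85.089
G0 X31.187 Y93.243
M3 S822
G1 X169.729 Y76.503 F1064
G1 X180.884 Y47.302
G1 X210.779 Y35.427
G0 X178.888 Y9.962
M3 S207
G1 X213.600 Y92.116 F3664
G1 X256.296 Y94.032
G1 X159.086 Y80.380
G1 X191.454 Y41.650
G1 X178.888 Y9.962
M5
G0 X0.000 Y0.000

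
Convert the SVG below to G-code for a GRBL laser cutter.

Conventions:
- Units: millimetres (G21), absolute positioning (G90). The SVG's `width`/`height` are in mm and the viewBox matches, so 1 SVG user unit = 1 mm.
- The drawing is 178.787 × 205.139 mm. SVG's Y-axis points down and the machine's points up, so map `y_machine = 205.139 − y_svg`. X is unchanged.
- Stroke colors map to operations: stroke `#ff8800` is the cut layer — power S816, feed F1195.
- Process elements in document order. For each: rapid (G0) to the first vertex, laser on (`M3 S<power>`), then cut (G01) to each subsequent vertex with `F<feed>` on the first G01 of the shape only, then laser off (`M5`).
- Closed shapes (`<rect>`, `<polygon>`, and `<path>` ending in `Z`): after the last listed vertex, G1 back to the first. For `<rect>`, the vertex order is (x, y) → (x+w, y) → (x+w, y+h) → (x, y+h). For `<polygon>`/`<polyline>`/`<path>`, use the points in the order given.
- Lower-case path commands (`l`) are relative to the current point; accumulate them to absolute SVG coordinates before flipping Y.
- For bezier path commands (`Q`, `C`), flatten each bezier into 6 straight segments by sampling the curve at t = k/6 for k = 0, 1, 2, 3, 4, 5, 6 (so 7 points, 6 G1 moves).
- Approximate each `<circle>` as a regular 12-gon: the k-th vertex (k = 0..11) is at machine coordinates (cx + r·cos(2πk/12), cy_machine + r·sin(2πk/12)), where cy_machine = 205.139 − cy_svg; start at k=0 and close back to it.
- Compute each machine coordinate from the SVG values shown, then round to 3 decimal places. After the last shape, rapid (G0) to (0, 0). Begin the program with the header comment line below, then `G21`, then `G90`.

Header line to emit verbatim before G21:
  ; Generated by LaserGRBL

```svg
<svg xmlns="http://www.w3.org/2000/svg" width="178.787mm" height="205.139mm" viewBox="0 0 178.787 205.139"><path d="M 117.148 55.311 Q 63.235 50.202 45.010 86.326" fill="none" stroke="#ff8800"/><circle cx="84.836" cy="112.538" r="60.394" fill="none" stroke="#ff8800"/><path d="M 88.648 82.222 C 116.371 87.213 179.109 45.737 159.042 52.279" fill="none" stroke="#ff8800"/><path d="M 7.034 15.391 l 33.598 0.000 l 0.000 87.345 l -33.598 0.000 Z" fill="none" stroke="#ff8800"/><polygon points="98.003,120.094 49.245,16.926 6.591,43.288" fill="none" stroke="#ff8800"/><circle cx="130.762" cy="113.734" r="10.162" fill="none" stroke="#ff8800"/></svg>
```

; Generated by LaserGRBL
G21
G90
G0 X117.148 Y149.828
M3 S816
G01 X100.168 Y150.386 F1195
G01 X85.171 Y148.653
G01 X72.157 Y144.629
G01 X61.125 Y138.314
G01 X52.076 Y129.709
G01 X45.010 Y118.813
M5
G0 X145.230 Y92.601
M3 S816
G01 X137.139 Y122.798 F1195
G01 X115.033 Y144.904
G01 X84.836 Y152.995
G01 X54.639 Y144.904
G01 X32.533 Y122.798
G01 X24.442 Y92.601
G01 X32.533 Y62.404
G01 X54.639 Y40.298
G01 X84.836 Y32.207
G01 X115.033 Y40.298
G01 X137.139 Y62.404
G01 X145.230 Y92.601
M5
G0 X88.648 Y122.917
M3 S816
G01 X104.882 Y123.856 F1195
G01 X123.679 Y129.916
G01 X141.766 Y138.470
G01 X155.871 Y146.895
G01 X162.721 Y152.567
G01 X159.042 Y152.860
M5
G0 X7.034 Y189.748
M3 S816
G01 X40.632 Y189.748 F1195
G01 X40.632 Y102.403
G01 X7.034 Y102.403
G01 X7.034 Y189.748
M5
G0 X98.003 Y85.045
M3 S816
G01 X49.245 Y188.213 F1195
G01 X6.591 Y161.851
G01 X98.003 Y85.045
M5
G0 X140.924 Y91.405
M3 S816
G01 X139.563 Y96.486 F1195
G01 X135.843 Y100.206
G01 X130.762 Y101.567
G01 X125.681 Y100.206
G01 X121.961 Y96.486
G01 X120.600 Y91.405
G01 X121.961 Y86.324
G01 X125.681 Y82.604
G01 X130.762 Y81.243
G01 X135.843 Y82.604
G01 X139.563 Y86.324
G01 X140.924 Y91.405
M5
G0 X0.000 Y0.000

viewBox `0 0 178.787 205.139` with mm width/height → 1 unit = 1 mm. Flip: y_m = 205.139 − y_svg.

**Shape 1** — `<path>` quadratic bezier, stroke `#ff8800` → cut (S816, F1195). Control points (SVG): P0=(117.148,55.311), P1=(63.235,50.202), P2=(45.010,86.326); sampled at t=k/6. Machine vertices: (117.148,149.828) → (100.168,150.386) → (85.171,148.653) → (72.157,144.629) → (61.125,138.314) → (52.076,129.709) → (45.010,118.813). Open path.

**Shape 2** — `<circle>` circle, stroke `#ff8800` → cut (S816, F1195). Machine vertices: (145.230,92.601) → (137.139,122.798) → (115.033,144.904) → (84.836,152.995) → (54.639,144.904) → (32.533,122.798) → (24.442,92.601) → (32.533,62.404) → (54.639,40.298) → (84.836,32.207) → (115.033,40.298) → (137.139,62.404) → (145.230,92.601). Closed: final G1 returns to the first vertex.

**Shape 3** — `<path>` cubic bezier, stroke `#ff8800` → cut (S816, F1195). Control points (SVG): P0=(88.648,82.222), P1=(116.371,87.213), P2=(179.109,45.737), P3=(159.042,52.279); sampled at t=k/6. Machine vertices: (88.648,122.917) → (104.882,123.856) → (123.679,129.916) → (141.766,138.470) → (155.871,146.895) → (162.721,152.567) → (159.042,152.860). Open path.

**Shape 4** — `<path>` rectangle, stroke `#ff8800` → cut (S816, F1195). Machine vertices: (7.034,189.748) → (40.632,189.748) → (40.632,102.403) → (7.034,102.403) → (7.034,189.748). Closed: final G1 returns to the first vertex.

**Shape 5** — `<polygon>` closed polygon, stroke `#ff8800` → cut (S816, F1195). Machine vertices: (98.003,85.045) → (49.245,188.213) → (6.591,161.851) → (98.003,85.045). Closed: final G1 returns to the first vertex.

**Shape 6** — `<circle>` circle, stroke `#ff8800` → cut (S816, F1195). Machine vertices: (140.924,91.405) → (139.563,96.486) → (135.843,100.206) → (130.762,101.567) → (125.681,100.206) → (121.961,96.486) → (120.600,91.405) → (121.961,86.324) → (125.681,82.604) → (130.762,81.243) → (135.843,82.604) → (139.563,86.324) → (140.924,91.405). Closed: final G1 returns to the first vertex.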